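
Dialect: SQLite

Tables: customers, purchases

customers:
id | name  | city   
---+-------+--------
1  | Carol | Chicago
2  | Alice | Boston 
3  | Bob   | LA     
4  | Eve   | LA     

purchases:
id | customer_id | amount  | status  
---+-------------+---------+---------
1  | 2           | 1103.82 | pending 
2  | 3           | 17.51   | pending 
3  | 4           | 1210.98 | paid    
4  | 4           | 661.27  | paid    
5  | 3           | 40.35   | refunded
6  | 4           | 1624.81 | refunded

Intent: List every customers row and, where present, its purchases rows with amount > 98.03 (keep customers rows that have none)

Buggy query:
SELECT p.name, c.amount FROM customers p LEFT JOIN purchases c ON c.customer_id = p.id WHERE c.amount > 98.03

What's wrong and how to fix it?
Bug: Filtering c.amount in WHERE discards the NULL rows produced by LEFT JOIN, turning it into an inner join

Fix: Move the right-table condition into the ON clause so unmatched parents are kept

Corrected query:
SELECT p.name, c.amount FROM customers p LEFT JOIN purchases c ON c.customer_id = p.id AND c.amount > 98.03

Result:
name  | amount 
------+--------
Carol | NULL   
Alice | 1103.82
Bob   | NULL   
Eve   | 661.27 
Eve   | 1210.98
Eve   | 1624.81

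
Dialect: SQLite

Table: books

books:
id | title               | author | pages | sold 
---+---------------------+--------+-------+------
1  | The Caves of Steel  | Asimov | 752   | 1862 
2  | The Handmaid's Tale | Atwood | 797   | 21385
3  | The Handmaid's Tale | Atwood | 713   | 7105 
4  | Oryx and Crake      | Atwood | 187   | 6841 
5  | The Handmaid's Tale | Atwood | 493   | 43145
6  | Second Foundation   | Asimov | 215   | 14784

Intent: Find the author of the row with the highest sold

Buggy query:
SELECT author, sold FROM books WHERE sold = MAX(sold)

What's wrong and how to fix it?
Bug: MAX(sold) is an aggregate and cannot be used directly in WHERE

Fix: Use a subquery: WHERE sold = (SELECT MAX(sold) FROM books)

Corrected query:
SELECT author, sold FROM books WHERE sold = (SELECT MAX(sold) FROM books)

Result:
author | sold 
-------+------
Atwood | 43145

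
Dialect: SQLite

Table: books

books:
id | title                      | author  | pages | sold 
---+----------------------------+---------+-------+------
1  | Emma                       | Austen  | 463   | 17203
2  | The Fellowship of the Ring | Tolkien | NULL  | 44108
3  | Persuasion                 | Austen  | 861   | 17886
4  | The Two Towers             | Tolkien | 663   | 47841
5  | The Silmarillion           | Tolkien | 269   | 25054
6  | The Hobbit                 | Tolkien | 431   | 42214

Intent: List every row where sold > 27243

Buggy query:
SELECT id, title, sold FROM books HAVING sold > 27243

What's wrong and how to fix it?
Bug: This is a non-aggregate query (no GROUP BY, no aggregates), so in SQLite the HAVING clause is invalid here; a row-level condition belongs in WHERE

Fix: Use WHERE for row-level filtering

Corrected query:
SELECT id, title, sold FROM books WHERE sold > 27243

Result:
id | title                      | sold 
---+----------------------------+------
2  | The Fellowship of the Ring | 44108
4  | The Two Towers             | 47841
6  | The Hobbit                 | 42214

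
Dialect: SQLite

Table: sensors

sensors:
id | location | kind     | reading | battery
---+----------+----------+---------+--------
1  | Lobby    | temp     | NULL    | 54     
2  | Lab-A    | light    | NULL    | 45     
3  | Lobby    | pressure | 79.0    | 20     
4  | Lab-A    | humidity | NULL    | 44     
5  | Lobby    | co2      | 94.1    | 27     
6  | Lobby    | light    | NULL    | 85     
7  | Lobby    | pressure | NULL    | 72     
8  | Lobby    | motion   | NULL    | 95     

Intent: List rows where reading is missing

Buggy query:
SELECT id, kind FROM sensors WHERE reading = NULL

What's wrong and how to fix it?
Bug: '= NULL' is always unknown in SQL three-valued logic, so no rows match

Fix: Replace '= NULL' with 'IS NULL'

Corrected query:
SELECT id, kind FROM sensors WHERE reading IS NULL

Result:
id | kind    
---+---------
1  | temp    
2  | light   
4  | humidity
6  | light   
7  | pressure
8  | motion  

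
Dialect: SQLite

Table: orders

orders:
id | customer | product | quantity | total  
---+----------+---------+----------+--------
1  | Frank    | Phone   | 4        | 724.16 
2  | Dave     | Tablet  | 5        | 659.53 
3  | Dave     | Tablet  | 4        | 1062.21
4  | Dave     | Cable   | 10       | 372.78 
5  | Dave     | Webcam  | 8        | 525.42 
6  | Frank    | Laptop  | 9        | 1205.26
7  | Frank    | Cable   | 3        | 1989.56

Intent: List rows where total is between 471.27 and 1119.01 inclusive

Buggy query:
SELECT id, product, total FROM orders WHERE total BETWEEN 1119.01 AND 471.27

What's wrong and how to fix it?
Bug: BETWEEN expects the lower bound first; with 1119.01 AND 471.27 the range is empty

Fix: Write BETWEEN 471.27 AND 1119.01

Corrected query:
SELECT id, product, total FROM orders WHERE total BETWEEN 471.27 AND 1119.01

Result:
id | product | total  
---+---------+--------
1  | Phone   | 724.16 
2  | Tablet  | 659.53 
3  | Tablet  | 1062.21
5  | Webcam  | 525.42 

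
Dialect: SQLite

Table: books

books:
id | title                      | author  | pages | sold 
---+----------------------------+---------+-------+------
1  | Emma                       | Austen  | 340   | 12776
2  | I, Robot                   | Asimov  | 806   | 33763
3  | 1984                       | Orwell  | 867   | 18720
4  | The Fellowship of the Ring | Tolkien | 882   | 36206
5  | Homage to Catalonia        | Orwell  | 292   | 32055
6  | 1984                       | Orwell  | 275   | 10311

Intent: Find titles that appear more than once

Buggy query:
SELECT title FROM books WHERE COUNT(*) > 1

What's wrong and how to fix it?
Bug: COUNT(*) is an aggregate and cannot be used in WHERE

Fix: GROUP BY title, then filter groups with HAVING COUNT(*) > 1

Corrected query:
SELECT title FROM books GROUP BY title HAVING COUNT(*) > 1

Result:
title
-----
1984 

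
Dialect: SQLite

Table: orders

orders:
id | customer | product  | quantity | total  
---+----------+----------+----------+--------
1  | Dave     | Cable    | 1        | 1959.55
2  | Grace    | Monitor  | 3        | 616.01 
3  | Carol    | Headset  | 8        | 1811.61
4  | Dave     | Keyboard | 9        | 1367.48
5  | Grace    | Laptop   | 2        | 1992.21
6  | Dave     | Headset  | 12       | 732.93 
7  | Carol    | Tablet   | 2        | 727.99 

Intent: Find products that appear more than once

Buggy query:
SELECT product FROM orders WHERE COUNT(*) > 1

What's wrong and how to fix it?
Bug: COUNT(*) is an aggregate and cannot be used in WHERE

Fix: Group first, then use HAVING for the count condition

Corrected query:
SELECT product FROM orders GROUP BY product HAVING COUNT(*) > 1

Result:
product
-------
Headset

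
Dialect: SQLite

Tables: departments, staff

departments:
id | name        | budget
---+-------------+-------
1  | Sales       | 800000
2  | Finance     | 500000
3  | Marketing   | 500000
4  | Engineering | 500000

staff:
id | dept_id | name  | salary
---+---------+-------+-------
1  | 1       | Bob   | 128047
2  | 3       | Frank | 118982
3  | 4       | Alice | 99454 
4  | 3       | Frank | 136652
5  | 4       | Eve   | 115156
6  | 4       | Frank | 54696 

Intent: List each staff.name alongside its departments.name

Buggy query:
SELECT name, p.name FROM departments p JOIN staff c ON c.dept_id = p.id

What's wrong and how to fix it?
Bug: 'name' exists in both joined tables, so the database can't tell which one is meant

Fix: Prefix ambiguous columns with the table alias

Corrected query:
SELECT c.name, p.name FROM departments p JOIN staff c ON c.dept_id = p.id

Result:
name  | name       
------+------------
Bob   | Sales      
Frank | Marketing  
Alice | Engineering
Frank | Marketing  
Eve   | Engineering
Frank | Engineering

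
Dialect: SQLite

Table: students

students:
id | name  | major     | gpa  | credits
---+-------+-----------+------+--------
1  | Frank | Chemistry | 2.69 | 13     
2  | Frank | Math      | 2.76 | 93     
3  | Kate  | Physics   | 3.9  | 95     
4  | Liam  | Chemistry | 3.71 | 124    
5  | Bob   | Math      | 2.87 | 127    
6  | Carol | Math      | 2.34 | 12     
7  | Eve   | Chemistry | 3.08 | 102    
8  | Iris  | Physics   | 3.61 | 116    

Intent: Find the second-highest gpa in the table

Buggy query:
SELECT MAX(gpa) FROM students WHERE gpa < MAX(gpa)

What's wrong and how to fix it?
Bug: MAX(gpa) on the right of the comparison is an aggregate-in-WHERE error

Fix: Compute the overall MAX in a subquery, then take MAX of rows below it

Corrected query:
SELECT MAX(gpa) FROM students WHERE gpa < (SELECT MAX(gpa) FROM students)

Result:
MAX(gpa)
--------
3.71    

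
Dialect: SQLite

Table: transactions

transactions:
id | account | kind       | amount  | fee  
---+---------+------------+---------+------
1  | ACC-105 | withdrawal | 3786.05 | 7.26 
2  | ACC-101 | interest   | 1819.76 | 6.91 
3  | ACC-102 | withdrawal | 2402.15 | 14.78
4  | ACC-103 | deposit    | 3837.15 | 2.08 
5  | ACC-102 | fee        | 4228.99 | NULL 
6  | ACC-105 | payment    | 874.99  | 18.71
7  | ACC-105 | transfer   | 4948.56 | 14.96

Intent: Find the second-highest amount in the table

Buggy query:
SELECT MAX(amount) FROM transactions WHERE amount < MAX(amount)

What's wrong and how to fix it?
Bug: MAX(amount) on the right of the comparison is an aggregate-in-WHERE error

Fix: Compute the overall MAX in a subquery, then take MAX of rows below it

Corrected query:
SELECT MAX(amount) FROM transactions WHERE amount < (SELECT MAX(amount) FROM transactions)

Result:
MAX(amount)
-----------
4228.99    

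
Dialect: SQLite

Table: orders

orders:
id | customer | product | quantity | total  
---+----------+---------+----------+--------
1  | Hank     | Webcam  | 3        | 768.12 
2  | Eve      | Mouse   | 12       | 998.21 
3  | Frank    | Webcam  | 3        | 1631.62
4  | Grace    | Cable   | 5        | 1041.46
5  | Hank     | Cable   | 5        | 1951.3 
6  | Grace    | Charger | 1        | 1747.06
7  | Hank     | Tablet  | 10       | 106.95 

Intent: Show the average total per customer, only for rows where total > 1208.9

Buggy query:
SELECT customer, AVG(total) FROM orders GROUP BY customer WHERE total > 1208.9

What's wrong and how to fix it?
Bug: Row-level WHERE must come before GROUP BY in the clause order

Fix: Move the WHERE clause before GROUP BY

Corrected query:
SELECT customer, AVG(total) FROM orders WHERE total > 1208.9 GROUP BY customer

Result:
customer | AVG(total)
---------+-----------
Frank    | 1631.62   
Grace    | 1747.06   
Hank     | 1951.3    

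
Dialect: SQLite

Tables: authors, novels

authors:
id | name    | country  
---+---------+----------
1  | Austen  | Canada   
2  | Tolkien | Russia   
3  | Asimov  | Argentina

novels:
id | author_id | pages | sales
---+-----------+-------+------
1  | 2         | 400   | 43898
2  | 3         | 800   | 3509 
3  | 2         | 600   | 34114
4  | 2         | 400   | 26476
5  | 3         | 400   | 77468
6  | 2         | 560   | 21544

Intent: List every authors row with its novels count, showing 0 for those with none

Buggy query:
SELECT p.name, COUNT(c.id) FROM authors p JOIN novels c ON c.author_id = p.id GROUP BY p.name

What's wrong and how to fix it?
Bug: INNER JOIN drops authors rows that have no matching novels rows

Fix: Use LEFT JOIN so parents without children still appear (COUNT(c.id) gives 0)

Corrected query:
SELECT p.name, COUNT(c.id) FROM authors p LEFT JOIN novels c ON c.author_id = p.id GROUP BY p.name

Result:
name    | COUNT(c.id)
--------+------------
Asimov  | 2          
Austen  | 0          
Tolkien | 4          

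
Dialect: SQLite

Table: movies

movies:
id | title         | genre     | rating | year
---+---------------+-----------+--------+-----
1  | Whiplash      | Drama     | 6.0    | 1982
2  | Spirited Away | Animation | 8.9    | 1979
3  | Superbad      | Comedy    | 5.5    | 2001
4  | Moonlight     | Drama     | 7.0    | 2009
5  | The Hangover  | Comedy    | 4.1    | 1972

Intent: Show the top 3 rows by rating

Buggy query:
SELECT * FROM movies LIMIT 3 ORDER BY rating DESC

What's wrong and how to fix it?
Bug: LIMIT must come after ORDER BY

Fix: Sort with ORDER BY, then apply LIMIT

Corrected query:
SELECT * FROM movies ORDER BY rating DESC LIMIT 3

Result:
id | title         | genre     | rating | year
---+---------------+-----------+--------+-----
2  | Spirited Away | Animation | 8.9    | 1979
4  | Moonlight     | Drama     | 7      | 2009
1  | Whiplash      | Drama     | 6      | 1982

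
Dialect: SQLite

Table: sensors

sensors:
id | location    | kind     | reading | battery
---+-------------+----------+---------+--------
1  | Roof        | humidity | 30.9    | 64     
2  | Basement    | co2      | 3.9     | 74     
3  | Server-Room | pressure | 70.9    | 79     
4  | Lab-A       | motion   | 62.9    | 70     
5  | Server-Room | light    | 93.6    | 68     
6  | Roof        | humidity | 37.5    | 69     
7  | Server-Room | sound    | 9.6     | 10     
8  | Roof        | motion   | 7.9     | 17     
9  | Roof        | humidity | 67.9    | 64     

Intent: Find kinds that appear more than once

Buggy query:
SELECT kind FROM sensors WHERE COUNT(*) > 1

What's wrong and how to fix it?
Bug: WHERE can't reference COUNT(*); aggregates are computed after WHERE

Fix: Group first, then use HAVING for the count condition

Corrected query:
SELECT kind FROM sensors GROUP BY kind HAVING COUNT(*) > 1

Result:
kind    
--------
humidity
motion  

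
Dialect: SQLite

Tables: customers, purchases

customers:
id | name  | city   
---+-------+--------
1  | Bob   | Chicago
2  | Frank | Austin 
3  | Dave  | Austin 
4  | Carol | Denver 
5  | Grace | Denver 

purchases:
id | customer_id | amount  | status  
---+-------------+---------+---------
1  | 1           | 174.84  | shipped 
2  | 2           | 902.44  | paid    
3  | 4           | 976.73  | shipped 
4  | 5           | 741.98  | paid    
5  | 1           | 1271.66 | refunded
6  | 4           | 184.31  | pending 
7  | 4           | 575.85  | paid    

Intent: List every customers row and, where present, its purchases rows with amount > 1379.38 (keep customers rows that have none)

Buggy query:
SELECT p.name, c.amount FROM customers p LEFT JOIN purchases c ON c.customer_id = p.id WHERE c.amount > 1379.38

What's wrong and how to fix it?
Bug: A WHERE condition on the right-hand table after LEFT JOIN drops unmatched parents

Fix: Move the right-table condition into the ON clause so unmatched parents are kept

Corrected query:
SELECT p.name, c.amount FROM customers p LEFT JOIN purchases c ON c.customer_id = p.id AND c.amount > 1379.38

Result:
name  | amount
------+-------
Bob   | NULL  
Frank | NULL  
Dave  | NULL  
Carol | NULL  
Grace | NULL  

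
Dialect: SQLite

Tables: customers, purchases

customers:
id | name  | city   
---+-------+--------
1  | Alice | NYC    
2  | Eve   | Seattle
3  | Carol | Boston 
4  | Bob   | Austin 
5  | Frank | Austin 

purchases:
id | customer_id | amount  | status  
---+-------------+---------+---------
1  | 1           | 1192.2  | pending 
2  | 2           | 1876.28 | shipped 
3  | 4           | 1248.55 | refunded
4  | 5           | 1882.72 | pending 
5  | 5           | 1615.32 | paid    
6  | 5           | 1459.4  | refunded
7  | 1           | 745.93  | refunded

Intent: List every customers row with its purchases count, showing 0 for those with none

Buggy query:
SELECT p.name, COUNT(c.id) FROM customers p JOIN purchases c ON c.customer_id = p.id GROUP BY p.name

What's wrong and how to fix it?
Bug: An inner join excludes parents with zero children

Fix: Use LEFT JOIN so parents without children still appear (COUNT(c.id) gives 0)

Corrected query:
SELECT p.name, COUNT(c.id) FROM customers p LEFT JOIN purchases c ON c.customer_id = p.id GROUP BY p.name

Result:
name  | COUNT(c.id)
------+------------
Alice | 2          
Bob   | 1          
Carol | 0          
Eve   | 1          
Frank | 3          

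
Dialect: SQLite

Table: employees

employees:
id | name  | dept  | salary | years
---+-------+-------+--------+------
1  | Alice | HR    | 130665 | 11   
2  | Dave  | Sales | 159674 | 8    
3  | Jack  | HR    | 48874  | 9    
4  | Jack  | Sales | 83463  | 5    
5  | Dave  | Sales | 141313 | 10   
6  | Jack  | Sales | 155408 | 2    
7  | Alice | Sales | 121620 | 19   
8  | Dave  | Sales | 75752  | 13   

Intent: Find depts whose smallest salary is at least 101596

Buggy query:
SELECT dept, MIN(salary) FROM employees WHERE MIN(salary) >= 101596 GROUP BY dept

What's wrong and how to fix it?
Bug: Aggregates like MIN are computed per group after WHERE runs

Fix: Replace WHERE with HAVING after the GROUP BY

Corrected query:
SELECT dept, MIN(salary) FROM employees GROUP BY dept HAVING MIN(salary) >= 101596

Result:
(no rows)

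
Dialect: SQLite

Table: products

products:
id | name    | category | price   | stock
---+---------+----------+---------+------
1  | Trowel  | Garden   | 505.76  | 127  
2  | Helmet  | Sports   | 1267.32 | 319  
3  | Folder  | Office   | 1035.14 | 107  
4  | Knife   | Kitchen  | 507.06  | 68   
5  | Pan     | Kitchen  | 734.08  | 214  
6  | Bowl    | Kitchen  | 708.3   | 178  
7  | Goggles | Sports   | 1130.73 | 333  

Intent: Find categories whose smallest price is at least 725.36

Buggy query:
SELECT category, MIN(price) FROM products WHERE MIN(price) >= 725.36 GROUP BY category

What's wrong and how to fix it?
Bug: Aggregates like MIN are computed per group after WHERE runs

Fix: Use HAVING for the per-group MIN condition

Corrected query:
SELECT category, MIN(price) FROM products GROUP BY category HAVING MIN(price) >= 725.36

Result:
category | MIN(price)
---------+-----------
Office   | 1035.14   
Sports   | 1130.73   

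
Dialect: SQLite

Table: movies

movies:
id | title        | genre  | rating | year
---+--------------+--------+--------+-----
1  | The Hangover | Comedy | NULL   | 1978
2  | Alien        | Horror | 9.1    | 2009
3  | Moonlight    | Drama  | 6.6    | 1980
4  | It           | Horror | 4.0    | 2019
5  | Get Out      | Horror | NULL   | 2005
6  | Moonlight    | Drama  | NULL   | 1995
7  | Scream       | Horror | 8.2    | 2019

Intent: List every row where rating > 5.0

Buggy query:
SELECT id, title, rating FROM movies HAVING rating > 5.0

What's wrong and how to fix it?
Bug: HAVING filters the output of aggregation, but this query has no GROUP BY and no aggregate functions, so SQLite rejects it (HAVING clause on a non-aggregate query); the condition here is per row

Fix: Replace HAVING with WHERE since the condition applies to individual rows

Corrected query:
SELECT id, title, rating FROM movies WHERE rating > 5.0

Result:
id | title     | rating
---+-----------+-------
2  | Alien     | 9.1   
3  | Moonlight | 6.6   
7  | Scream    | 8.2   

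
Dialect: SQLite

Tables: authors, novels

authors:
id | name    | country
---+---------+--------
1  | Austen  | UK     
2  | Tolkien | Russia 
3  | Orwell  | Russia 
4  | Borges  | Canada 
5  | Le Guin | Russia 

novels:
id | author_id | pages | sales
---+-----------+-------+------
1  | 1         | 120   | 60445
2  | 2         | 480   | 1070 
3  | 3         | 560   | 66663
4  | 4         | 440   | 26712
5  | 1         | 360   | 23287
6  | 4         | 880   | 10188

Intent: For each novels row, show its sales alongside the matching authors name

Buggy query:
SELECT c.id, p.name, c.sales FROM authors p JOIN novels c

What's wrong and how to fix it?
Bug: Missing join condition: each novels row is matched to all authors rows instead of just its own

Fix: Add ON c.author_id = p.id to the JOIN

Corrected query:
SELECT c.id, p.name, c.sales FROM authors p JOIN novels c ON c.author_id = p.id

Result:
id | name    | sales
---+---------+------
1  | Austen  | 60445
2  | Tolkien | 1070 
3  | Orwell  | 66663
4  | Borges  | 26712
5  | Austen  | 23287
6  | Borges  | 10188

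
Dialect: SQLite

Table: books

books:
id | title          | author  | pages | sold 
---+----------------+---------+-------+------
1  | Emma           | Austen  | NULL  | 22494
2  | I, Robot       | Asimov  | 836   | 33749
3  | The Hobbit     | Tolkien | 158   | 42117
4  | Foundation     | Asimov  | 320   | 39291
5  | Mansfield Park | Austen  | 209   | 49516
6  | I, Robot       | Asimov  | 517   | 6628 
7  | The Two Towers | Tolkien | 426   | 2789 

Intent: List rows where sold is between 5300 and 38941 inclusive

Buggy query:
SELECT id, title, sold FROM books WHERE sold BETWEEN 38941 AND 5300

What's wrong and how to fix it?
Bug: BETWEEN expects the lower bound first; with 38941 AND 5300 the range is empty

Fix: Swap the bounds so the smaller value comes first

Corrected query:
SELECT id, title, sold FROM books WHERE sold BETWEEN 5300 AND 38941

Result:
id | title    | sold 
---+----------+------
1  | Emma     | 22494
2  | I, Robot | 33749
6  | I, Robot | 6628 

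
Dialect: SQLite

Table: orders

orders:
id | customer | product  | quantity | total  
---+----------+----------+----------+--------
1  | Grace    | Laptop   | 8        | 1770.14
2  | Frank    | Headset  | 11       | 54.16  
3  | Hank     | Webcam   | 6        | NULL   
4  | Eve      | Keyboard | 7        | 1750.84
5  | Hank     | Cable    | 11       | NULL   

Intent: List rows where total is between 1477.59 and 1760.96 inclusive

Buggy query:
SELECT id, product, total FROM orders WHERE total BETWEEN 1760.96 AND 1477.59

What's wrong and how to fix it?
Bug: BETWEEN expects the lower bound first; with 1760.96 AND 1477.59 the range is empty

Fix: Swap the bounds so the smaller value comes first

Corrected query:
SELECT id, product, total FROM orders WHERE total BETWEEN 1477.59 AND 1760.96

Result:
id | product  | total  
---+----------+--------
4  | Keyboard | 1750.84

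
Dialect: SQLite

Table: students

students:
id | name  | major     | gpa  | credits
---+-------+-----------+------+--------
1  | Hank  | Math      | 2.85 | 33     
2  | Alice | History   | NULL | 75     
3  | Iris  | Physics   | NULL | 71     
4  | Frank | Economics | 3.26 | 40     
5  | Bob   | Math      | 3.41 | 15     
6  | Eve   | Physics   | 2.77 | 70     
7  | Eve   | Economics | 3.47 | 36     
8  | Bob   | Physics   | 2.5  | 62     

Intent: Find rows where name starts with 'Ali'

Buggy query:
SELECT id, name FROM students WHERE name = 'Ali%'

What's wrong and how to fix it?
Bug: '=' compares the literal string including the % character; pattern matching needs LIKE

Fix: Use LIKE for wildcard pattern matching

Corrected query:
SELECT id, name FROM students WHERE name LIKE 'Ali%'

Result:
id | name 
---+------
2  | Alice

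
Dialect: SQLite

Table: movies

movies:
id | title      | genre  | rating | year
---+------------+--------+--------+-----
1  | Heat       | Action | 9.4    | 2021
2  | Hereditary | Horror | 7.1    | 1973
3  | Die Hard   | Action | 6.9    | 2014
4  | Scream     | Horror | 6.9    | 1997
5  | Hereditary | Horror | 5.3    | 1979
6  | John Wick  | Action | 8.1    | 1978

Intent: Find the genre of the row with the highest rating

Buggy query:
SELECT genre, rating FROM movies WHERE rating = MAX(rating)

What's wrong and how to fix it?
Bug: MAX(rating) is an aggregate and cannot be used directly in WHERE

Fix: Wrap MAX in a scalar subquery so WHERE compares against a single value

Corrected query:
SELECT genre, rating FROM movies WHERE rating = (SELECT MAX(rating) FROM movies)

Result:
genre  | rating
-------+-------
Action | 9.4   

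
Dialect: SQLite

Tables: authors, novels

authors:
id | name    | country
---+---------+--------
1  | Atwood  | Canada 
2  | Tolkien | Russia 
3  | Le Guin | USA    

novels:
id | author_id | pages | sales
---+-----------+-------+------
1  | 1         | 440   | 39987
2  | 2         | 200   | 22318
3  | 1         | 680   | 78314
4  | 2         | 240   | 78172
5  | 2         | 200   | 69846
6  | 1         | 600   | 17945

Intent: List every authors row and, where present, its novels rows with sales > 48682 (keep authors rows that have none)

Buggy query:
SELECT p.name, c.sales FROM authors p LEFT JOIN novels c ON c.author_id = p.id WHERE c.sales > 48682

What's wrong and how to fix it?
Bug: Filtering c.sales in WHERE discards the NULL rows produced by LEFT JOIN, turning it into an inner join

Fix: Move the right-table condition into the ON clause so unmatched parents are kept

Corrected query:
SELECT p.name, c.sales FROM authors p LEFT JOIN novels c ON c.author_id = p.id AND c.sales > 48682

Result:
name    | sales
--------+------
Atwood  | 78314
Tolkien | 69846
Tolkien | 78172
Le Guin | NULL 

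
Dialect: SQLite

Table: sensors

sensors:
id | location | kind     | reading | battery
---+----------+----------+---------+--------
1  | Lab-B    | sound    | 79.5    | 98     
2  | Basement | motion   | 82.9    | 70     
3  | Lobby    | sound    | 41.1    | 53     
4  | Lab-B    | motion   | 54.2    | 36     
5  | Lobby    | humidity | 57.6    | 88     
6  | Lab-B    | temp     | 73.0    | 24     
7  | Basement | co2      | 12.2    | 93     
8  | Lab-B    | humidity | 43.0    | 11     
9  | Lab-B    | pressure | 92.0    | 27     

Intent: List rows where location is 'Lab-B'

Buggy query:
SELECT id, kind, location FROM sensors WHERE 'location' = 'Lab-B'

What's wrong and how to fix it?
Bug: Single quotes denote string literals in SQL; the column name is being compared as a constant string

Fix: Reference the column as location without single quotes

Corrected query:
SELECT id, kind, location FROM sensors WHERE location = 'Lab-B'

Result:
id | kind     | location
---+----------+---------
1  | sound    | Lab-B   
4  | motion   | Lab-B   
6  | temp     | Lab-B   
8  | humidity | Lab-B   
9  | pressure | Lab-B   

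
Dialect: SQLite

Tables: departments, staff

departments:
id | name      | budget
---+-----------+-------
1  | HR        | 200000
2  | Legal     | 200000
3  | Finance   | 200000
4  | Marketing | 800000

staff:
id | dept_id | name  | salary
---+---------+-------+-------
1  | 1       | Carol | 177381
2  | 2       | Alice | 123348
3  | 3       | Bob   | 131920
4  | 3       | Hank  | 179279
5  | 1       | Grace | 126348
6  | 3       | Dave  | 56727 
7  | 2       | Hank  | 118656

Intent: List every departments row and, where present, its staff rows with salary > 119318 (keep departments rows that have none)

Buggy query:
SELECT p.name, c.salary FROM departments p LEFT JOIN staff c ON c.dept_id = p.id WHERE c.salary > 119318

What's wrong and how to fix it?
Bug: A WHERE condition on the right-hand table after LEFT JOIN drops unmatched parents

Fix: Put 'c.salary > 119318' in the JOIN's ON clause instead of WHERE

Corrected query:
SELECT p.name, c.salary FROM departments p LEFT JOIN staff c ON c.dept_id = p.id AND c.salary > 119318

Result:
name      | salary
----------+-------
HR        | 126348
HR        | 177381
Legal     | 123348
Finance   | 131920
Finance   | 179279
Marketing | NULL  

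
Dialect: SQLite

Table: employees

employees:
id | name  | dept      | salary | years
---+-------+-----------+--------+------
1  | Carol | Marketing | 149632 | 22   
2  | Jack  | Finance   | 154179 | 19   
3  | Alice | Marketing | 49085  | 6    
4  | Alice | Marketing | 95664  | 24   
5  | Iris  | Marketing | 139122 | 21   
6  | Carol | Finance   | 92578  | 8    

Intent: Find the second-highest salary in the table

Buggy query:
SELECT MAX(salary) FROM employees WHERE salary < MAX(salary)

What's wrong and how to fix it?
Bug: The inner MAX is an aggregate inside WHERE, which is not allowed

Fix: Put the inner MAX in a scalar subquery

Corrected query:
SELECT MAX(salary) FROM employees WHERE salary < (SELECT MAX(salary) FROM employees)

Result:
MAX(salary)
-----------
149632     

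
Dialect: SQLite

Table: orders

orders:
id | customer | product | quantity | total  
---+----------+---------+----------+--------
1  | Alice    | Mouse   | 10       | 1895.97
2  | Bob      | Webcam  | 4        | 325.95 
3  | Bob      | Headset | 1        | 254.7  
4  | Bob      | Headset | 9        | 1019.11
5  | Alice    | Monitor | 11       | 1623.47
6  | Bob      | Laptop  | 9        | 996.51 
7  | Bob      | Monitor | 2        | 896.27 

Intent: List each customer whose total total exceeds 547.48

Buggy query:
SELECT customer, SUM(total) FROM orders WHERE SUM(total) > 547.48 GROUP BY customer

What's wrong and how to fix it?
Bug: WHERE runs before GROUP BY, so aggregates aren't available there

Fix: Use HAVING (which filters groups after aggregation) instead of WHERE

Corrected query:
SELECT customer, SUM(total) FROM orders GROUP BY customer HAVING SUM(total) > 547.48

Result:
customer | SUM(total)
---------+-----------
Alice    | 3519.44   
Bob      | 3492.54   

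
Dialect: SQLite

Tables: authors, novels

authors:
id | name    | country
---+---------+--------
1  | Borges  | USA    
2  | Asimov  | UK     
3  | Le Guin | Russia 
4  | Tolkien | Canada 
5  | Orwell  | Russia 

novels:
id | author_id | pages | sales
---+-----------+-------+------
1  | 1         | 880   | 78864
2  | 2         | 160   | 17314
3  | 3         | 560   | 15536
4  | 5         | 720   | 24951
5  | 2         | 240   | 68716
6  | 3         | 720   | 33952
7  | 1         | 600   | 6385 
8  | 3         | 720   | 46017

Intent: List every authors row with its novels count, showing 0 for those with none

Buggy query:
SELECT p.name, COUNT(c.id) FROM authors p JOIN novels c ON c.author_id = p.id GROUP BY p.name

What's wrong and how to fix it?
Bug: INNER JOIN drops authors rows that have no matching novels rows

Fix: Switch to LEFT JOIN to retain unmatched parent rows

Corrected query:
SELECT p.name, COUNT(c.id) FROM authors p LEFT JOIN novels c ON c.author_id = p.id GROUP BY p.name

Result:
name    | COUNT(c.id)
--------+------------
Asimov  | 2          
Borges  | 2          
Le Guin | 3          
Orwell  | 1          
Tolkien | 0          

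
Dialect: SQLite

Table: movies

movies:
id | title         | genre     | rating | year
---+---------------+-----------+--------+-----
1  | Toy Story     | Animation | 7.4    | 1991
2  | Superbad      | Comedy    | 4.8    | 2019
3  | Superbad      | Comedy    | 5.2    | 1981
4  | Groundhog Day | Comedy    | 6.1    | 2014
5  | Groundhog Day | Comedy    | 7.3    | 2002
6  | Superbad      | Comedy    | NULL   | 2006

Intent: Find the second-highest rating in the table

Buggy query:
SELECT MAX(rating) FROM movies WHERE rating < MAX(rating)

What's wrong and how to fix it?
Bug: MAX(rating) on the right of the comparison is an aggregate-in-WHERE error

Fix: Compute the overall MAX in a subquery, then take MAX of rows below it

Corrected query:
SELECT MAX(rating) FROM movies WHERE rating < (SELECT MAX(rating) FROM movies)

Result:
MAX(rating)
-----------
7.3        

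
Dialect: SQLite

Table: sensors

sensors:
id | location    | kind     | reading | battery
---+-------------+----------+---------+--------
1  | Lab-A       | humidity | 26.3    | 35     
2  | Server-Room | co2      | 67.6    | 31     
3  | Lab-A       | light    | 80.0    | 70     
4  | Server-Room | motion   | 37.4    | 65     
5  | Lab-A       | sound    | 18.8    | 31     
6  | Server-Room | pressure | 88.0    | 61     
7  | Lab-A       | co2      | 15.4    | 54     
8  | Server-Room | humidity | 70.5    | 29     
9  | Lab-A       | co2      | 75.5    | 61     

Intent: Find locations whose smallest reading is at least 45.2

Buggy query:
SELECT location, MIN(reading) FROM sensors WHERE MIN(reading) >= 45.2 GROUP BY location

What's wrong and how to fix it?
Bug: Aggregates like MIN are computed per group after WHERE runs

Fix: Replace WHERE with HAVING after the GROUP BY

Corrected query:
SELECT location, MIN(reading) FROM sensors GROUP BY location HAVING MIN(reading) >= 45.2

Result:
(no rows)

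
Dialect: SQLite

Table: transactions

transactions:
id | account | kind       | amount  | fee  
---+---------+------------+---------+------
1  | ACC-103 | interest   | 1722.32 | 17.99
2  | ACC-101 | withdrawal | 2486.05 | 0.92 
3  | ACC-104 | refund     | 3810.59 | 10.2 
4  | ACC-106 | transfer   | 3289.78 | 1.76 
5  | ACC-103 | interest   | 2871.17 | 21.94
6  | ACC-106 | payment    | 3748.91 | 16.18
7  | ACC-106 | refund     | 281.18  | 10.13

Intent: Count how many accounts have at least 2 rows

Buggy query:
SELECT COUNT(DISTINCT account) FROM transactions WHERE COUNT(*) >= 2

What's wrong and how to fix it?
Bug: COUNT(*) cannot appear in WHERE; the per-group count doesn't exist yet

Fix: Use a subquery that GROUPs and filters with HAVING, then count its rows

Corrected query:
SELECT COUNT(*) FROM (SELECT account FROM transactions GROUP BY account HAVING COUNT(*) >= 2)

Result:
COUNT(*)
--------
2       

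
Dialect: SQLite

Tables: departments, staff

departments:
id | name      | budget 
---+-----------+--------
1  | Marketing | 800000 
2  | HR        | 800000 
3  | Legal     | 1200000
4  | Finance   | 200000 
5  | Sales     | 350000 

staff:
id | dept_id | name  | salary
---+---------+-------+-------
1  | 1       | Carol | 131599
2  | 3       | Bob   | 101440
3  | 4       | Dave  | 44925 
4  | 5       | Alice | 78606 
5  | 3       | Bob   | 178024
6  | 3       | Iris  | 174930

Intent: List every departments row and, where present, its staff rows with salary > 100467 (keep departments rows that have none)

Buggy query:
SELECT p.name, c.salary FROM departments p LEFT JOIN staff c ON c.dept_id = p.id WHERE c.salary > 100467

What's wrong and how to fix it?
Bug: Filtering c.salary in WHERE discards the NULL rows produced by LEFT JOIN, turning it into an inner join

Fix: Put 'c.salary > 100467' in the JOIN's ON clause instead of WHERE

Corrected query:
SELECT p.name, c.salary FROM departments p LEFT JOIN staff c ON c.dept_id = p.id AND c.salary > 100467

Result:
name      | salary
----------+-------
Marketing | 131599
HR        | NULL  
Legal     | 101440
Legal     | 174930
Legal     | 178024
Finance   | NULL  
Sales     | NULL  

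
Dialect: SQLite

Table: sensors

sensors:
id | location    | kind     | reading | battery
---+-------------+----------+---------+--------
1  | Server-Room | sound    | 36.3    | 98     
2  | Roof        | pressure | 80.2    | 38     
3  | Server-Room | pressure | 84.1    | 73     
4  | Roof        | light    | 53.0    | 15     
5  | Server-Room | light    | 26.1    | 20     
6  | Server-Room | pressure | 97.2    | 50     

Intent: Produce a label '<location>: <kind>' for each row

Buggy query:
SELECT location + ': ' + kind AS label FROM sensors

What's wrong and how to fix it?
Bug: SQLite uses || for string concatenation; + coerces text to numbers (yielding 0)

Fix: Replace + with || to concatenate text

Corrected query:
SELECT location || ': ' || kind AS label FROM sensors

Result:
label                
---------------------
Server-Room: sound   
Roof: pressure       
Server-Room: pressure
Roof: light          
Server-Room: light   
Server-Room: pressure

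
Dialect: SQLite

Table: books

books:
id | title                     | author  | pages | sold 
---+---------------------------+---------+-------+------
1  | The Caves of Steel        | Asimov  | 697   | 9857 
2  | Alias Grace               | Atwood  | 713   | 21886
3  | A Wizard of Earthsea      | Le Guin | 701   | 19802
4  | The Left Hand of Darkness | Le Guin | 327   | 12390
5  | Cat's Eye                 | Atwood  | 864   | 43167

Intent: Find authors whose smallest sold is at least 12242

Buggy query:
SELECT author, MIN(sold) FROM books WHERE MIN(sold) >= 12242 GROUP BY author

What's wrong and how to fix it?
Bug: Aggregates like MIN are computed per group after WHERE runs

Fix: Use HAVING for the per-group MIN condition

Corrected query:
SELECT author, MIN(sold) FROM books GROUP BY author HAVING MIN(sold) >= 12242

Result:
author  | MIN(sold)
--------+----------
Atwood  | 21886    
Le Guin | 12390    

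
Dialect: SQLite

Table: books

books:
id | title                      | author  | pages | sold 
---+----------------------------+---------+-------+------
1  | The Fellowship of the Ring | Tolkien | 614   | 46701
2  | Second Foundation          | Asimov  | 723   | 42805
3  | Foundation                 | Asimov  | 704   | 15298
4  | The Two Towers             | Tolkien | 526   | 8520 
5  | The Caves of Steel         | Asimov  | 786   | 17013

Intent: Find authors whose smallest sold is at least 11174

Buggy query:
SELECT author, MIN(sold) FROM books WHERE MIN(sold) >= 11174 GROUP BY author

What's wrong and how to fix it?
Bug: Aggregates like MIN are computed per group after WHERE runs

Fix: Use HAVING for the per-group MIN condition

Corrected query:
SELECT author, MIN(sold) FROM books GROUP BY author HAVING MIN(sold) >= 11174

Result:
author | MIN(sold)
-------+----------
Asimov | 15298    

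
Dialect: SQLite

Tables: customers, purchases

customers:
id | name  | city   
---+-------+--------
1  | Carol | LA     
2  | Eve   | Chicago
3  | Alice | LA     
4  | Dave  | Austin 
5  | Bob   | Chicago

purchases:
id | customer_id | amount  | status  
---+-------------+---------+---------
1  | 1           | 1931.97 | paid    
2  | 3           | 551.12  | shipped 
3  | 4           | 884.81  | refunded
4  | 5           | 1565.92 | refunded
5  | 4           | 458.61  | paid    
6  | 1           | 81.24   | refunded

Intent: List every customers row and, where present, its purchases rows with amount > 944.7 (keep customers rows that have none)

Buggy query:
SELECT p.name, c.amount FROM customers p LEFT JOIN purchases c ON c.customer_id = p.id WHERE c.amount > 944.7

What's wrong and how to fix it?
Bug: Filtering c.amount in WHERE discards the NULL rows produced by LEFT JOIN, turning it into an inner join

Fix: Put 'c.amount > 944.7' in the JOIN's ON clause instead of WHERE

Corrected query:
SELECT p.name, c.amount FROM customers p LEFT JOIN purchases c ON c.customer_id = p.id AND c.amount > 944.7

Result:
name  | amount 
------+--------
Carol | 1931.97
Eve   | NULL   
Alice | NULL   
Dave  | NULL   
Bob   | 1565.92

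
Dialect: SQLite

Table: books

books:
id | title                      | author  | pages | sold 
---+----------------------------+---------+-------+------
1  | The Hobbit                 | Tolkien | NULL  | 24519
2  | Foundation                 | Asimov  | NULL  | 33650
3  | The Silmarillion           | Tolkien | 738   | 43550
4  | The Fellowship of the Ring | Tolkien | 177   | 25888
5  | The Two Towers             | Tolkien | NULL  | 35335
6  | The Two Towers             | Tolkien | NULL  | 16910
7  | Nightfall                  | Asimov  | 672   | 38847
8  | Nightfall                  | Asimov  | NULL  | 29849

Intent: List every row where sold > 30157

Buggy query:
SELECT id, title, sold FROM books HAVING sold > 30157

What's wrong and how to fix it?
Bug: HAVING filters the output of aggregation, but this query has no GROUP BY and no aggregate functions, so SQLite rejects it (HAVING clause on a non-aggregate query); the condition here is per row

Fix: Replace HAVING with WHERE since the condition applies to individual rows

Corrected query:
SELECT id, title, sold FROM books WHERE sold > 30157

Result:
id | title            | sold 
---+------------------+------
2  | Foundation       | 33650
3  | The Silmarillion | 43550
5  | The Two Towers   | 35335
7  | Nightfall        | 38847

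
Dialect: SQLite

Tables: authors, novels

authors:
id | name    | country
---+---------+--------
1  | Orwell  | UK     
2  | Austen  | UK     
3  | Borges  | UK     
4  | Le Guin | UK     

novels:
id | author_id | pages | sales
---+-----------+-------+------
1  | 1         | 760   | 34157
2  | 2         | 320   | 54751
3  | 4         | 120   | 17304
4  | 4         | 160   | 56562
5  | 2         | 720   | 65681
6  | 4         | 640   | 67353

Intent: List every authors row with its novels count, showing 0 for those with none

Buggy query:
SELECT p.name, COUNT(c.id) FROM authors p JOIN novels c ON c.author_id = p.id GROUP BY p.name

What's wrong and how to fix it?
Bug: INNER JOIN drops authors rows that have no matching novels rows

Fix: Switch to LEFT JOIN to retain unmatched parent rows

Corrected query:
SELECT p.name, COUNT(c.id) FROM authors p LEFT JOIN novels c ON c.author_id = p.id GROUP BY p.name

Result:
name    | COUNT(c.id)
--------+------------
Austen  | 2          
Borges  | 0          
Le Guin | 3          
Orwell  | 1          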